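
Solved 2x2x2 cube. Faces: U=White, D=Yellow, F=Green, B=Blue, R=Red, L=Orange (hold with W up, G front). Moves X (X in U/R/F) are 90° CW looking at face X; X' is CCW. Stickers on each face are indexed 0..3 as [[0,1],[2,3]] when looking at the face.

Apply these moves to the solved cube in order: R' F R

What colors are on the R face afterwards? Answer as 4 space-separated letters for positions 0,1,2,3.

Answer: B W R R

Derivation:
After move 1 (R'): R=RRRR U=WBWB F=GWGW D=YGYG B=YBYB
After move 2 (F): F=GGWW U=WBOO R=WRBR D=RRYG L=OYOG
After move 3 (R): R=BWRR U=WGOW F=GRWG D=RYYY B=OBBB
Query: R face = BWRR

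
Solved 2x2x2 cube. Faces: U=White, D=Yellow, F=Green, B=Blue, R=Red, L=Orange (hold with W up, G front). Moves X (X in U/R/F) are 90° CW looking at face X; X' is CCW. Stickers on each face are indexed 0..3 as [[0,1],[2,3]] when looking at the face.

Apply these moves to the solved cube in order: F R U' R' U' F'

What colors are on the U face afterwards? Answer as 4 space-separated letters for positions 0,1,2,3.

Answer: W W O G

Derivation:
After move 1 (F): F=GGGG U=WWOO R=WRWR D=RRYY L=OYOY
After move 2 (R): R=WWRR U=WGOG F=GRGY D=RBYB B=OBWB
After move 3 (U'): U=GGWO F=OYGY R=GRRR B=WWWB L=OBOY
After move 4 (R'): R=RRGR U=GWWW F=OGGO D=RYYY B=BWBB
After move 5 (U'): U=WWGW F=OBGO R=OGGR B=RRBB L=BWOY
After move 6 (F'): F=BOOG U=WWOG R=YGRR D=WYYY L=BWOG
Query: U face = WWOG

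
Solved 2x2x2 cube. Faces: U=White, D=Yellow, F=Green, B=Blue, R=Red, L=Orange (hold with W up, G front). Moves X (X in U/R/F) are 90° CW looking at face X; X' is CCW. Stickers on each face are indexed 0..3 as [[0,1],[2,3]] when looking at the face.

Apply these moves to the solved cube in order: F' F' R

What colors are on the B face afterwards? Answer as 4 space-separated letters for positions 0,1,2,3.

Answer: Y B W B

Derivation:
After move 1 (F'): F=GGGG U=WWRR R=YRYR D=OOYY L=OWOW
After move 2 (F'): F=GGGG U=WWYY R=OROR D=WWYY L=OROR
After move 3 (R): R=OORR U=WGYG F=GWGY D=WBYB B=YBWB
Query: B face = YBWB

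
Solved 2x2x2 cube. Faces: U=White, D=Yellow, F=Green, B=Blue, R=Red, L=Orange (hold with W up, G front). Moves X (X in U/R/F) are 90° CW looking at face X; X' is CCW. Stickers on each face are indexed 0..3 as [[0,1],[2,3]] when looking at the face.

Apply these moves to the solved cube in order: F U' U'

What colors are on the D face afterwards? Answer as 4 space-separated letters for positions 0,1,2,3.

After move 1 (F): F=GGGG U=WWOO R=WRWR D=RRYY L=OYOY
After move 2 (U'): U=WOWO F=OYGG R=GGWR B=WRBB L=BBOY
After move 3 (U'): U=OOWW F=BBGG R=OYWR B=GGBB L=WROY
Query: D face = RRYY

Answer: R R Y Y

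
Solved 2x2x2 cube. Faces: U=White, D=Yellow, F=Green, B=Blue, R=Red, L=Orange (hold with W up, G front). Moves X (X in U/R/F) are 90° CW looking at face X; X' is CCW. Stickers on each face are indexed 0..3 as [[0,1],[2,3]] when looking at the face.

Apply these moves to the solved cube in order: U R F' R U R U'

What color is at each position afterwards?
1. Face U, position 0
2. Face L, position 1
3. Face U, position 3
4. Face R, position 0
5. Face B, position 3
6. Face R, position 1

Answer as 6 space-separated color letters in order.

Answer: B G G Y B W

Derivation:
After move 1 (U): U=WWWW F=RRGG R=BBRR B=OOBB L=GGOO
After move 2 (R): R=RBRB U=WRWG F=RYGY D=YBYO B=WOWB
After move 3 (F'): F=YYRG U=WRRR R=BBYB D=GOYO L=GGOW
After move 4 (R): R=YBBB U=WYRG F=YORO D=GWYW B=RORB
After move 5 (U): U=RWGY F=YBRO R=ROBB B=GGRB L=YOOW
After move 6 (R): R=BRBO U=RBGO F=YWRW D=GRYG B=YGWB
After move 7 (U'): U=BORG F=YORW R=YWBO B=BRWB L=YGOW
Query 1: U[0] = B
Query 2: L[1] = G
Query 3: U[3] = G
Query 4: R[0] = Y
Query 5: B[3] = B
Query 6: R[1] = W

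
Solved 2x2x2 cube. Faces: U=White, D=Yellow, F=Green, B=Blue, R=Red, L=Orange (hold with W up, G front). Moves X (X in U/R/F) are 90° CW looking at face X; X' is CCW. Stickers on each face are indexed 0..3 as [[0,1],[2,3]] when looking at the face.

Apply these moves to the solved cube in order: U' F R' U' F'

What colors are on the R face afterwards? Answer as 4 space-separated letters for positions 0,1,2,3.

After move 1 (U'): U=WWWW F=OOGG R=GGRR B=RRBB L=BBOO
After move 2 (F): F=GOGO U=WWOB R=WGWR D=RGYY L=BYOY
After move 3 (R'): R=GRWW U=WBOR F=GWGB D=ROYO B=YRGB
After move 4 (U'): U=BRWO F=BYGB R=GWWW B=GRGB L=YROY
After move 5 (F'): F=YBBG U=BRGW R=OWRW D=RYYO L=YOOW
Query: R face = OWRW

Answer: O W R W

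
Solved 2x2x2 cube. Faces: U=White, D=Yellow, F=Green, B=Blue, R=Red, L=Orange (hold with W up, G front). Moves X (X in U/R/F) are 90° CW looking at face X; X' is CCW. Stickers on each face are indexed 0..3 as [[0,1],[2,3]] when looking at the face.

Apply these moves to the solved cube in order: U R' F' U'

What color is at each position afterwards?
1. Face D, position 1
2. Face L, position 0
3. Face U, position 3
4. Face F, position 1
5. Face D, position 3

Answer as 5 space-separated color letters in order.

After move 1 (U): U=WWWW F=RRGG R=BBRR B=OOBB L=GGOO
After move 2 (R'): R=BRBR U=WBWO F=RWGW D=YRYG B=YOYB
After move 3 (F'): F=WWRG U=WBBB R=RRYR D=GOYG L=GOOW
After move 4 (U'): U=BBWB F=GORG R=WWYR B=RRYB L=YOOW
Query 1: D[1] = O
Query 2: L[0] = Y
Query 3: U[3] = B
Query 4: F[1] = O
Query 5: D[3] = G

Answer: O Y B O G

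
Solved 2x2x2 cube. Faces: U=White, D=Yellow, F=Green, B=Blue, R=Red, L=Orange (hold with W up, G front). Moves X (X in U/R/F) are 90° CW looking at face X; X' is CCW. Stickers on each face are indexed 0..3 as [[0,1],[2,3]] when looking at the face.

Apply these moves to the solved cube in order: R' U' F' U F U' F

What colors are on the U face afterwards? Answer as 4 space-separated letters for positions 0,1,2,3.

Answer: B W O W

Derivation:
After move 1 (R'): R=RRRR U=WBWB F=GWGW D=YGYG B=YBYB
After move 2 (U'): U=BBWW F=OOGW R=GWRR B=RRYB L=YBOO
After move 3 (F'): F=OWOG U=BBGR R=GWYR D=BOYG L=YWOW
After move 4 (U): U=GBRB F=GWOG R=RRYR B=YWYB L=OWOW
After move 5 (F): F=OGGW U=GBWW R=RRBR D=YRYG L=OBOO
After move 6 (U'): U=BWGW F=OBGW R=OGBR B=RRYB L=YWOO
After move 7 (F): F=GOWB U=BWOW R=GGWR D=BOYG L=YYOR
Query: U face = BWOW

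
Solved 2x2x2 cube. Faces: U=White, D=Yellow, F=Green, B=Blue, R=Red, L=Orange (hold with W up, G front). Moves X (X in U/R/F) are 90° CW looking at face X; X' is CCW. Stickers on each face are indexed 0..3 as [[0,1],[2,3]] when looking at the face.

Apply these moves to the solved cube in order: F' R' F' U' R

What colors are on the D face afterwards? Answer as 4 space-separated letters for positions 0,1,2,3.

Answer: W O Y G

Derivation:
After move 1 (F'): F=GGGG U=WWRR R=YRYR D=OOYY L=OWOW
After move 2 (R'): R=RRYY U=WBRB F=GWGR D=OGYG B=YBOB
After move 3 (F'): F=WRGG U=WBRY R=GROY D=WWYG L=OBOR
After move 4 (U'): U=BYWR F=OBGG R=WROY B=GROB L=YBOR
After move 5 (R): R=OWYR U=BBWG F=OWGG D=WOYG B=RRYB
Query: D face = WOYG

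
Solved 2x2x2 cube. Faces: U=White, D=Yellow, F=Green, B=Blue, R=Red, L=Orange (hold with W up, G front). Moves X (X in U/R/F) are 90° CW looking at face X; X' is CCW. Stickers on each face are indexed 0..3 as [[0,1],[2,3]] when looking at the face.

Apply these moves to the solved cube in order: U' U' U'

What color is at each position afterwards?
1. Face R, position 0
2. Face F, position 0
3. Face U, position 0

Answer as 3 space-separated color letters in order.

Answer: B R W

Derivation:
After move 1 (U'): U=WWWW F=OOGG R=GGRR B=RRBB L=BBOO
After move 2 (U'): U=WWWW F=BBGG R=OORR B=GGBB L=RROO
After move 3 (U'): U=WWWW F=RRGG R=BBRR B=OOBB L=GGOO
Query 1: R[0] = B
Query 2: F[0] = R
Query 3: U[0] = W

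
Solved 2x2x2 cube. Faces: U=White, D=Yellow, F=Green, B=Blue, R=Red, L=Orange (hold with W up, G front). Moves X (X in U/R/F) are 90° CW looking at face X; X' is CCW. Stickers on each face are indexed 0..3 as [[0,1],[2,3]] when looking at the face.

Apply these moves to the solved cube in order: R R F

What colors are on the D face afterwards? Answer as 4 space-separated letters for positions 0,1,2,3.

Answer: R R Y W

Derivation:
After move 1 (R): R=RRRR U=WGWG F=GYGY D=YBYB B=WBWB
After move 2 (R): R=RRRR U=WYWY F=GBGB D=YWYW B=GBGB
After move 3 (F): F=GGBB U=WYOO R=WRYR D=RRYW L=OYOW
Query: D face = RRYW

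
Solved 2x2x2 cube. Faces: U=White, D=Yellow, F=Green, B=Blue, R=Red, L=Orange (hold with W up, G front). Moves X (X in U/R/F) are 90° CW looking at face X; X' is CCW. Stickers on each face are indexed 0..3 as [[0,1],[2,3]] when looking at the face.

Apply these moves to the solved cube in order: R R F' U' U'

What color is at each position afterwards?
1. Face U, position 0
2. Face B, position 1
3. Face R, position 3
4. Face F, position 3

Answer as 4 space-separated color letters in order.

After move 1 (R): R=RRRR U=WGWG F=GYGY D=YBYB B=WBWB
After move 2 (R): R=RRRR U=WYWY F=GBGB D=YWYW B=GBGB
After move 3 (F'): F=BBGG U=WYRR R=WRYR D=OOYW L=OYOW
After move 4 (U'): U=YRWR F=OYGG R=BBYR B=WRGB L=GBOW
After move 5 (U'): U=RRYW F=GBGG R=OYYR B=BBGB L=WROW
Query 1: U[0] = R
Query 2: B[1] = B
Query 3: R[3] = R
Query 4: F[3] = G

Answer: R B R G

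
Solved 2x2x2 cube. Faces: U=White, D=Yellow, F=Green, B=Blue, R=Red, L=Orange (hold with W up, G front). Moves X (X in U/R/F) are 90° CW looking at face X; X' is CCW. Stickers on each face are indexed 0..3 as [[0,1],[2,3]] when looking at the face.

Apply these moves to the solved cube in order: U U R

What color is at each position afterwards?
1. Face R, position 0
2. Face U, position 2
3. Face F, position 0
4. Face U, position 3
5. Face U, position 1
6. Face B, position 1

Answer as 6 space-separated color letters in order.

Answer: R W B G B G

Derivation:
After move 1 (U): U=WWWW F=RRGG R=BBRR B=OOBB L=GGOO
After move 2 (U): U=WWWW F=BBGG R=OORR B=GGBB L=RROO
After move 3 (R): R=RORO U=WBWG F=BYGY D=YBYG B=WGWB
Query 1: R[0] = R
Query 2: U[2] = W
Query 3: F[0] = B
Query 4: U[3] = G
Query 5: U[1] = B
Query 6: B[1] = G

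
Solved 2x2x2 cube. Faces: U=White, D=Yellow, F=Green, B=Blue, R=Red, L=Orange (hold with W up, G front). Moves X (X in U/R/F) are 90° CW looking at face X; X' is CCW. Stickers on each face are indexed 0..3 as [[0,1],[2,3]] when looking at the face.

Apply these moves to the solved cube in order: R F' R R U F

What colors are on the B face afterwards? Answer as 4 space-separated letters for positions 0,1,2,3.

Answer: O G Y B

Derivation:
After move 1 (R): R=RRRR U=WGWG F=GYGY D=YBYB B=WBWB
After move 2 (F'): F=YYGG U=WGRR R=BRYR D=OOYB L=OGOW
After move 3 (R): R=YBRR U=WYRG F=YOGB D=OWYW B=RBGB
After move 4 (R): R=RYRB U=WORB F=YWGW D=OGYR B=GBYB
After move 5 (U): U=RWBO F=RYGW R=GBRB B=OGYB L=YWOW
After move 6 (F): F=GRWY U=RWWW R=BBOB D=RGYR L=YOOG
Query: B face = OGYB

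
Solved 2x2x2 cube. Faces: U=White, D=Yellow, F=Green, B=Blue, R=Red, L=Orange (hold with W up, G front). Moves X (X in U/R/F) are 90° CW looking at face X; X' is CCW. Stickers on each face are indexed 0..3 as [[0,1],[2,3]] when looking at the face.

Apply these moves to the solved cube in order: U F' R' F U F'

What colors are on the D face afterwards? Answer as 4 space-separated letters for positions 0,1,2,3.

After move 1 (U): U=WWWW F=RRGG R=BBRR B=OOBB L=GGOO
After move 2 (F'): F=RGRG U=WWBR R=YBYR D=GOYY L=GWOW
After move 3 (R'): R=BRYY U=WBBO F=RWRR D=GGYG B=YOOB
After move 4 (F): F=RRRW U=WBWW R=BROY D=YBYG L=GGOG
After move 5 (U): U=WWWB F=BRRW R=YOOY B=GGOB L=RROG
After move 6 (F'): F=RWBR U=WWYO R=BOYY D=RGYG L=RBOW
Query: D face = RGYG

Answer: R G Y G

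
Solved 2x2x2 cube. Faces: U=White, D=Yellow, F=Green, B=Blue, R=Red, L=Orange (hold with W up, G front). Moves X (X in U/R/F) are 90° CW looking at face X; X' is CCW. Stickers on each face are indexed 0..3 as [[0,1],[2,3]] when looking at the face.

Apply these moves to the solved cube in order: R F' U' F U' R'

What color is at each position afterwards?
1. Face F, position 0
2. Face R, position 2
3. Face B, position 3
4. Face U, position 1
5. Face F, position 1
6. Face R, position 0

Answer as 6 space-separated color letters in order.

Answer: W G B W B O

Derivation:
After move 1 (R): R=RRRR U=WGWG F=GYGY D=YBYB B=WBWB
After move 2 (F'): F=YYGG U=WGRR R=BRYR D=OOYB L=OGOW
After move 3 (U'): U=GRWR F=OGGG R=YYYR B=BRWB L=WBOW
After move 4 (F): F=GOGG U=GRWB R=WYRR D=YYYB L=WOOO
After move 5 (U'): U=RBGW F=WOGG R=GORR B=WYWB L=BROO
After move 6 (R'): R=ORGR U=RWGW F=WBGW D=YOYG B=BYYB
Query 1: F[0] = W
Query 2: R[2] = G
Query 3: B[3] = B
Query 4: U[1] = W
Query 5: F[1] = B
Query 6: R[0] = O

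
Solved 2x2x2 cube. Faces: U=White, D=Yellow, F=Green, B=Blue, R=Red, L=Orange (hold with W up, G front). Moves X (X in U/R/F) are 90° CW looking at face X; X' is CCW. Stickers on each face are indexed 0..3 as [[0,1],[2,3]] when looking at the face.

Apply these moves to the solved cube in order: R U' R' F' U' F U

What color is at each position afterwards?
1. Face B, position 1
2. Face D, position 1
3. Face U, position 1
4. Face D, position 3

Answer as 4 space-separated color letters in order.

Answer: B G W Y

Derivation:
After move 1 (R): R=RRRR U=WGWG F=GYGY D=YBYB B=WBWB
After move 2 (U'): U=GGWW F=OOGY R=GYRR B=RRWB L=WBOO
After move 3 (R'): R=YRGR U=GWWR F=OGGW D=YOYY B=BRBB
After move 4 (F'): F=GWOG U=GWYG R=ORYR D=BOYY L=WROW
After move 5 (U'): U=WGGY F=WROG R=GWYR B=ORBB L=BROW
After move 6 (F): F=OWGR U=WGWR R=GWYR D=YGYY L=BBOO
After move 7 (U): U=WWRG F=GWGR R=ORYR B=BBBB L=OWOO
Query 1: B[1] = B
Query 2: D[1] = G
Query 3: U[1] = W
Query 4: D[3] = Y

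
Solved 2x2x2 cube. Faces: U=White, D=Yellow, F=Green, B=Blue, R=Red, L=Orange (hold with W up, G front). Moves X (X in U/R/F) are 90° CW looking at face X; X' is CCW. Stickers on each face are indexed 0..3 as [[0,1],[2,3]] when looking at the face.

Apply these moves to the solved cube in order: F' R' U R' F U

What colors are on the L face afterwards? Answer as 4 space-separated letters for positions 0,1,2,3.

After move 1 (F'): F=GGGG U=WWRR R=YRYR D=OOYY L=OWOW
After move 2 (R'): R=RRYY U=WBRB F=GWGR D=OGYG B=YBOB
After move 3 (U): U=RWBB F=RRGR R=YBYY B=OWOB L=GWOW
After move 4 (R'): R=BYYY U=ROBO F=RWGB D=ORYR B=GWGB
After move 5 (F): F=GRBW U=ROWW R=BYOY D=YBYR L=GOOR
After move 6 (U): U=WRWO F=BYBW R=GWOY B=GOGB L=GROR
Query: L face = GROR

Answer: G R O R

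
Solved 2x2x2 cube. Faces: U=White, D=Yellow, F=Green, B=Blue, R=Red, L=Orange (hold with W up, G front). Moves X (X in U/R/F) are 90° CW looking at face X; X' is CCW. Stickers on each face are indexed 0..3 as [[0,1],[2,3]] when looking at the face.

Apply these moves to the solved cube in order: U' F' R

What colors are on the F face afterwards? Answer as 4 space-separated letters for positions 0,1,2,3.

Answer: O O O Y

Derivation:
After move 1 (U'): U=WWWW F=OOGG R=GGRR B=RRBB L=BBOO
After move 2 (F'): F=OGOG U=WWGR R=YGYR D=BOYY L=BWOW
After move 3 (R): R=YYRG U=WGGG F=OOOY D=BBYR B=RRWB
Query: F face = OOOY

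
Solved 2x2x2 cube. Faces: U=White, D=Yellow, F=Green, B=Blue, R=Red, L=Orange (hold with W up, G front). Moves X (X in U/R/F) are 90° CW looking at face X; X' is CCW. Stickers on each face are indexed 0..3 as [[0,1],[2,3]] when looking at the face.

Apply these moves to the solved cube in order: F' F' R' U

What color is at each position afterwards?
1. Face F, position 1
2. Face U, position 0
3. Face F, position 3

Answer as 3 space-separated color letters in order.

After move 1 (F'): F=GGGG U=WWRR R=YRYR D=OOYY L=OWOW
After move 2 (F'): F=GGGG U=WWYY R=OROR D=WWYY L=OROR
After move 3 (R'): R=RROO U=WBYB F=GWGY D=WGYG B=YBWB
After move 4 (U): U=YWBB F=RRGY R=YBOO B=ORWB L=GWOR
Query 1: F[1] = R
Query 2: U[0] = Y
Query 3: F[3] = Y

Answer: R Y Y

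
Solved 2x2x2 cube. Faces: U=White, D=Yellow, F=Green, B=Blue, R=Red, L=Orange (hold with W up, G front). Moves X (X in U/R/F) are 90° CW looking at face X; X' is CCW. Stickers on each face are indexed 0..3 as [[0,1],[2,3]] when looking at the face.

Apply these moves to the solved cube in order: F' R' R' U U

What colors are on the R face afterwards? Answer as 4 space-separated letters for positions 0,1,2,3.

Answer: O W R Y

Derivation:
After move 1 (F'): F=GGGG U=WWRR R=YRYR D=OOYY L=OWOW
After move 2 (R'): R=RRYY U=WBRB F=GWGR D=OGYG B=YBOB
After move 3 (R'): R=RYRY U=WORY F=GBGB D=OWYR B=GBGB
After move 4 (U): U=RWYO F=RYGB R=GBRY B=OWGB L=GBOW
After move 5 (U): U=YROW F=GBGB R=OWRY B=GBGB L=RYOW
Query: R face = OWRY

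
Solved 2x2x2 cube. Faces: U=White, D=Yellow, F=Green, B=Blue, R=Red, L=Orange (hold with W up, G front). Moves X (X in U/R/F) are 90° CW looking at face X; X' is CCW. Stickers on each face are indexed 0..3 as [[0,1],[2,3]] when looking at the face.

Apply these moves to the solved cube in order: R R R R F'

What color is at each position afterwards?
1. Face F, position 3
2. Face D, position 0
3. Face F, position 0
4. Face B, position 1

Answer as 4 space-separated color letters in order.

After move 1 (R): R=RRRR U=WGWG F=GYGY D=YBYB B=WBWB
After move 2 (R): R=RRRR U=WYWY F=GBGB D=YWYW B=GBGB
After move 3 (R): R=RRRR U=WBWB F=GWGW D=YGYG B=YBYB
After move 4 (R): R=RRRR U=WWWW F=GGGG D=YYYY B=BBBB
After move 5 (F'): F=GGGG U=WWRR R=YRYR D=OOYY L=OWOW
Query 1: F[3] = G
Query 2: D[0] = O
Query 3: F[0] = G
Query 4: B[1] = B

Answer: G O G B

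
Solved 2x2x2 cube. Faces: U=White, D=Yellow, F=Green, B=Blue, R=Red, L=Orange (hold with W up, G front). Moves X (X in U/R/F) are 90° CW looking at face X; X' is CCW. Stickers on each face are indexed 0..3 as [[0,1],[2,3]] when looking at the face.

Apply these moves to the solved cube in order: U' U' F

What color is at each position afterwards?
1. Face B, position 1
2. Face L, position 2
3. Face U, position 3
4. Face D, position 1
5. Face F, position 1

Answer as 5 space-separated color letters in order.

After move 1 (U'): U=WWWW F=OOGG R=GGRR B=RRBB L=BBOO
After move 2 (U'): U=WWWW F=BBGG R=OORR B=GGBB L=RROO
After move 3 (F): F=GBGB U=WWOR R=WOWR D=ROYY L=RYOY
Query 1: B[1] = G
Query 2: L[2] = O
Query 3: U[3] = R
Query 4: D[1] = O
Query 5: F[1] = B

Answer: G O R O B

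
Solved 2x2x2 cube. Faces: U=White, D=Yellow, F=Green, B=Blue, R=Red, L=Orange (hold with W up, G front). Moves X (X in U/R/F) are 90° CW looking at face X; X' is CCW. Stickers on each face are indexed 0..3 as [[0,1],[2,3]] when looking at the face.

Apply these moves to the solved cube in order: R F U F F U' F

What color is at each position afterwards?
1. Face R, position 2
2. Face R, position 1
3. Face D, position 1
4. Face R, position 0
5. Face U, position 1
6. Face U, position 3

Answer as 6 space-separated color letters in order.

After move 1 (R): R=RRRR U=WGWG F=GYGY D=YBYB B=WBWB
After move 2 (F): F=GGYY U=WGOO R=WRGR D=RRYB L=OYOB
After move 3 (U): U=OWOG F=WRYY R=WBGR B=OYWB L=GGOB
After move 4 (F): F=YWYR U=OWBG R=OBGR D=GWYB L=GROR
After move 5 (F): F=YYRW U=OWRR R=BBGR D=GOYB L=GGOW
After move 6 (U'): U=WROR F=GGRW R=YYGR B=BBWB L=OYOW
After move 7 (F): F=RGWG U=WRWY R=OYRR D=GYYB L=OGOO
Query 1: R[2] = R
Query 2: R[1] = Y
Query 3: D[1] = Y
Query 4: R[0] = O
Query 5: U[1] = R
Query 6: U[3] = Y

Answer: R Y Y O R Y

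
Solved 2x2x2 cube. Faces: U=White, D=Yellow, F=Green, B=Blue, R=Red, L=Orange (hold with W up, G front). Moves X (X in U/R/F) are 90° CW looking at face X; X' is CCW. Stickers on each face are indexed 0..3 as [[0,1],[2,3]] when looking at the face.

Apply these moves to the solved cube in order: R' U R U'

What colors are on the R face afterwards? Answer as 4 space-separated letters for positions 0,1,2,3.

Answer: R G R B

Derivation:
After move 1 (R'): R=RRRR U=WBWB F=GWGW D=YGYG B=YBYB
After move 2 (U): U=WWBB F=RRGW R=YBRR B=OOYB L=GWOO
After move 3 (R): R=RYRB U=WRBW F=RGGG D=YYYO B=BOWB
After move 4 (U'): U=RWWB F=GWGG R=RGRB B=RYWB L=BOOO
Query: R face = RGRB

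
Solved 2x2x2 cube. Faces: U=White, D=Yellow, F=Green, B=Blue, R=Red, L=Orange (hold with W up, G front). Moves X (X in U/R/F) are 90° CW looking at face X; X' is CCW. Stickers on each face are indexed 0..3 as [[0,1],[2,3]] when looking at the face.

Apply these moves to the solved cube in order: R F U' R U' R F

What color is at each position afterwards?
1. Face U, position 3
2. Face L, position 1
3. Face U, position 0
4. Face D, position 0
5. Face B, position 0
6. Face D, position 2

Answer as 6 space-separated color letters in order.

Answer: R R Y G W Y

Derivation:
After move 1 (R): R=RRRR U=WGWG F=GYGY D=YBYB B=WBWB
After move 2 (F): F=GGYY U=WGOO R=WRGR D=RRYB L=OYOB
After move 3 (U'): U=GOWO F=OYYY R=GGGR B=WRWB L=WBOB
After move 4 (R): R=GGRG U=GYWY F=ORYB D=RWYW B=OROB
After move 5 (U'): U=YYGW F=WBYB R=ORRG B=GGOB L=OROB
After move 6 (R): R=ROGR U=YBGB F=WWYW D=ROYG B=WGYB
After move 7 (F): F=YWWW U=YBBR R=GOBR D=GRYG L=OROO
Query 1: U[3] = R
Query 2: L[1] = R
Query 3: U[0] = Y
Query 4: D[0] = G
Query 5: B[0] = W
Query 6: D[2] = Y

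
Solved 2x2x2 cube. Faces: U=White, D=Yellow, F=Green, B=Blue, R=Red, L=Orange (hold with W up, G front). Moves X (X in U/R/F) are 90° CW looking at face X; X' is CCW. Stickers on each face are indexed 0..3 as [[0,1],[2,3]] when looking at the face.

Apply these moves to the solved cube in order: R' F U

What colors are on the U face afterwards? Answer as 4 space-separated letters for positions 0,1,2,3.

After move 1 (R'): R=RRRR U=WBWB F=GWGW D=YGYG B=YBYB
After move 2 (F): F=GGWW U=WBOO R=WRBR D=RRYG L=OYOG
After move 3 (U): U=OWOB F=WRWW R=YBBR B=OYYB L=GGOG
Query: U face = OWOB

Answer: O W O B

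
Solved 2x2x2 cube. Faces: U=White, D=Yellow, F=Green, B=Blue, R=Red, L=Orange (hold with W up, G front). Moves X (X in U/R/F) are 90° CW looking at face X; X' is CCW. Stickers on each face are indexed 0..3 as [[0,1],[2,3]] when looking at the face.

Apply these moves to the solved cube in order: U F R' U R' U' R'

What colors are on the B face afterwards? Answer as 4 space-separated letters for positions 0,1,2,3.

Answer: G W R B

Derivation:
After move 1 (U): U=WWWW F=RRGG R=BBRR B=OOBB L=GGOO
After move 2 (F): F=GRGR U=WWOG R=WBWR D=RBYY L=GYOY
After move 3 (R'): R=BRWW U=WBOO F=GWGG D=RRYR B=YOBB
After move 4 (U): U=OWOB F=BRGG R=YOWW B=GYBB L=GWOY
After move 5 (R'): R=OWYW U=OBOG F=BWGB D=RRYG B=RYRB
After move 6 (U'): U=BGOO F=GWGB R=BWYW B=OWRB L=RYOY
After move 7 (R'): R=WWBY U=BROO F=GGGO D=RWYB B=GWRB
Query: B face = GWRB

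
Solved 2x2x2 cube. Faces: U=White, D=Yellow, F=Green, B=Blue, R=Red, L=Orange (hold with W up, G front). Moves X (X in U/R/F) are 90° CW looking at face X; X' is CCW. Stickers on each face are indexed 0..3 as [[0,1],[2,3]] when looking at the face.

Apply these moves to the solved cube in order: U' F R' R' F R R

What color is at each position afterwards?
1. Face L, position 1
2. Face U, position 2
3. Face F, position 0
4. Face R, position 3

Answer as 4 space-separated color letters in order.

Answer: R Y G O

Derivation:
After move 1 (U'): U=WWWW F=OOGG R=GGRR B=RRBB L=BBOO
After move 2 (F): F=GOGO U=WWOB R=WGWR D=RGYY L=BYOY
After move 3 (R'): R=GRWW U=WBOR F=GWGB D=ROYO B=YRGB
After move 4 (R'): R=RWGW U=WGOY F=GBGR D=RWYB B=OROB
After move 5 (F): F=GGRB U=WGYY R=OWYW D=GRYB L=BROW
After move 6 (R): R=YOWW U=WGYB F=GRRB D=GOYO B=YRGB
After move 7 (R): R=WYWO U=WRYB F=GORO D=GGYY B=BRGB
Query 1: L[1] = R
Query 2: U[2] = Y
Query 3: F[0] = G
Query 4: R[3] = O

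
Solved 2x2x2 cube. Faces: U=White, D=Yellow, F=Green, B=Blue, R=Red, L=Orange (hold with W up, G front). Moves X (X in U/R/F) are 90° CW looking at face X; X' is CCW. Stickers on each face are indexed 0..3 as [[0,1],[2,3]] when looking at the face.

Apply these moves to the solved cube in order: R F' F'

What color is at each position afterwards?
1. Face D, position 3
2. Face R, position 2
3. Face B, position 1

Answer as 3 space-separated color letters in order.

After move 1 (R): R=RRRR U=WGWG F=GYGY D=YBYB B=WBWB
After move 2 (F'): F=YYGG U=WGRR R=BRYR D=OOYB L=OGOW
After move 3 (F'): F=YGYG U=WGBY R=OROR D=GWYB L=OROR
Query 1: D[3] = B
Query 2: R[2] = O
Query 3: B[1] = B

Answer: B O B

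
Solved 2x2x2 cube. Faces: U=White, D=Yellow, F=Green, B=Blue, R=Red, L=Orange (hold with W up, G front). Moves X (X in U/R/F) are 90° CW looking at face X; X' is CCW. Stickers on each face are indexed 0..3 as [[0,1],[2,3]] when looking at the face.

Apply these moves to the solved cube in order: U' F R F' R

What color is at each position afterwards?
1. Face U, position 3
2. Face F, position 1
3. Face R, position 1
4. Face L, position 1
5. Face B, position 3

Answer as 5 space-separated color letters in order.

Answer: G Y B O B

Derivation:
After move 1 (U'): U=WWWW F=OOGG R=GGRR B=RRBB L=BBOO
After move 2 (F): F=GOGO U=WWOB R=WGWR D=RGYY L=BYOY
After move 3 (R): R=WWRG U=WOOO F=GGGY D=RBYR B=BRWB
After move 4 (F'): F=GYGG U=WOWR R=BWRG D=YYYR L=BOOO
After move 5 (R): R=RBGW U=WYWG F=GYGR D=YWYB B=RROB
Query 1: U[3] = G
Query 2: F[1] = Y
Query 3: R[1] = B
Query 4: L[1] = O
Query 5: B[3] = B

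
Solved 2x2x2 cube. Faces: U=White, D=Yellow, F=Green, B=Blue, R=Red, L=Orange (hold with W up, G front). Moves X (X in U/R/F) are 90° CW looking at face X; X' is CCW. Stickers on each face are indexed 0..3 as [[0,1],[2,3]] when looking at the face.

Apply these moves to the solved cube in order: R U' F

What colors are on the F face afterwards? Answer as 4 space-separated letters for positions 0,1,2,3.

Answer: G O Y O

Derivation:
After move 1 (R): R=RRRR U=WGWG F=GYGY D=YBYB B=WBWB
After move 2 (U'): U=GGWW F=OOGY R=GYRR B=RRWB L=WBOO
After move 3 (F): F=GOYO U=GGOB R=WYWR D=RGYB L=WYOB
Query: F face = GOYO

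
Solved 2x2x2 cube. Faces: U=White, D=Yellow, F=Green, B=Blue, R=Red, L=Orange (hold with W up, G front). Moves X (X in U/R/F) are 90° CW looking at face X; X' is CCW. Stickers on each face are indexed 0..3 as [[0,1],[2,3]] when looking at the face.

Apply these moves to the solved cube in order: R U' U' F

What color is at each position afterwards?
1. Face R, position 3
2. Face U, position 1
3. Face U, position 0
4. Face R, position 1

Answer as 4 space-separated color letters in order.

After move 1 (R): R=RRRR U=WGWG F=GYGY D=YBYB B=WBWB
After move 2 (U'): U=GGWW F=OOGY R=GYRR B=RRWB L=WBOO
After move 3 (U'): U=GWGW F=WBGY R=OORR B=GYWB L=RROO
After move 4 (F): F=GWYB U=GWOR R=GOWR D=ROYB L=RYOB
Query 1: R[3] = R
Query 2: U[1] = W
Query 3: U[0] = G
Query 4: R[1] = O

Answer: R W G O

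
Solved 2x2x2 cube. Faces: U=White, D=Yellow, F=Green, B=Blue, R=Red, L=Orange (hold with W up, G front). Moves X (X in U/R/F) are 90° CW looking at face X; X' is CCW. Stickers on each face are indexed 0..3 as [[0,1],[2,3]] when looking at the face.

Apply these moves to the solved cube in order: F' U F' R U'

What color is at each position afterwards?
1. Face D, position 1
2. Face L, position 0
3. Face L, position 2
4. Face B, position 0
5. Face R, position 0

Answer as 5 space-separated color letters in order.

After move 1 (F'): F=GGGG U=WWRR R=YRYR D=OOYY L=OWOW
After move 2 (U): U=RWRW F=YRGG R=BBYR B=OWBB L=GGOW
After move 3 (F'): F=RGYG U=RWBY R=OBOR D=GWYY L=GWOR
After move 4 (R): R=OORB U=RGBG F=RWYY D=GBYO B=YWWB
After move 5 (U'): U=GGRB F=GWYY R=RWRB B=OOWB L=YWOR
Query 1: D[1] = B
Query 2: L[0] = Y
Query 3: L[2] = O
Query 4: B[0] = O
Query 5: R[0] = R

Answer: B Y O O R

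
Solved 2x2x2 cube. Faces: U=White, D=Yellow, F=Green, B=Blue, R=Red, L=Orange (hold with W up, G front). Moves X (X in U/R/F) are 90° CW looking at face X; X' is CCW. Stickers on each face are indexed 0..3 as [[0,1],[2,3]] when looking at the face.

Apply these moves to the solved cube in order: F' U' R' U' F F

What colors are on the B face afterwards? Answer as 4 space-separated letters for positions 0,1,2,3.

Answer: G R O B

Derivation:
After move 1 (F'): F=GGGG U=WWRR R=YRYR D=OOYY L=OWOW
After move 2 (U'): U=WRWR F=OWGG R=GGYR B=YRBB L=BBOW
After move 3 (R'): R=GRGY U=WBWY F=ORGR D=OWYG B=YROB
After move 4 (U'): U=BYWW F=BBGR R=ORGY B=GROB L=YROW
After move 5 (F): F=GBRB U=BYWR R=WRWY D=GOYG L=YOOW
After move 6 (F): F=RGBB U=BYWO R=WRRY D=WWYG L=YGOO
Query: B face = GROB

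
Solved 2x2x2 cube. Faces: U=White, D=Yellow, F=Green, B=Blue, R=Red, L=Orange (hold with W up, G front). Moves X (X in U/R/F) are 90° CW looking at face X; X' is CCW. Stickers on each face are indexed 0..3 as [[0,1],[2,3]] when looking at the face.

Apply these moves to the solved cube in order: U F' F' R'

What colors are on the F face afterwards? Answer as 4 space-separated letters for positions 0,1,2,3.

After move 1 (U): U=WWWW F=RRGG R=BBRR B=OOBB L=GGOO
After move 2 (F'): F=RGRG U=WWBR R=YBYR D=GOYY L=GWOW
After move 3 (F'): F=GGRR U=WWYY R=OBGR D=WWYY L=GROB
After move 4 (R'): R=BROG U=WBYO F=GWRY D=WGYR B=YOWB
Query: F face = GWRY

Answer: G W R Y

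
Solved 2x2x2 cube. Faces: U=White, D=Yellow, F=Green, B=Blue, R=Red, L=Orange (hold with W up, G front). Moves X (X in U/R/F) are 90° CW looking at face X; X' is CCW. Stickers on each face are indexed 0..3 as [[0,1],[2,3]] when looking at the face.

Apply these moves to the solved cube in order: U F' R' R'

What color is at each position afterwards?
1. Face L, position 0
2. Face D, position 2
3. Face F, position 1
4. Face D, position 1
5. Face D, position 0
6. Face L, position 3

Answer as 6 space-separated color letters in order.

After move 1 (U): U=WWWW F=RRGG R=BBRR B=OOBB L=GGOO
After move 2 (F'): F=RGRG U=WWBR R=YBYR D=GOYY L=GWOW
After move 3 (R'): R=BRYY U=WBBO F=RWRR D=GGYG B=YOOB
After move 4 (R'): R=RYBY U=WOBY F=RBRO D=GWYR B=GOGB
Query 1: L[0] = G
Query 2: D[2] = Y
Query 3: F[1] = B
Query 4: D[1] = W
Query 5: D[0] = G
Query 6: L[3] = W

Answer: G Y B W G W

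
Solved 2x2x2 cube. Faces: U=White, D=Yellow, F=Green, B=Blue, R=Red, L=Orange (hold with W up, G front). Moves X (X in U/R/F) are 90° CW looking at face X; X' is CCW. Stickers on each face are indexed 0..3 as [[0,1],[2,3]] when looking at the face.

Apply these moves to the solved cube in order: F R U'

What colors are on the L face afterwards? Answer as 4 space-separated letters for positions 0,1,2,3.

Answer: O B O Y

Derivation:
After move 1 (F): F=GGGG U=WWOO R=WRWR D=RRYY L=OYOY
After move 2 (R): R=WWRR U=WGOG F=GRGY D=RBYB B=OBWB
After move 3 (U'): U=GGWO F=OYGY R=GRRR B=WWWB L=OBOY
Query: L face = OBOY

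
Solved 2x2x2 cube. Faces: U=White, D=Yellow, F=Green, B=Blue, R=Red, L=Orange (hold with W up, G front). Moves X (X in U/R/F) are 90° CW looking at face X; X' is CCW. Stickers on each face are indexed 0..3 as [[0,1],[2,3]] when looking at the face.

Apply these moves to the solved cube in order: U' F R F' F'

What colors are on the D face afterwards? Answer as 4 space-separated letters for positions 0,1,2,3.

Answer: O O Y R

Derivation:
After move 1 (U'): U=WWWW F=OOGG R=GGRR B=RRBB L=BBOO
After move 2 (F): F=GOGO U=WWOB R=WGWR D=RGYY L=BYOY
After move 3 (R): R=WWRG U=WOOO F=GGGY D=RBYR B=BRWB
After move 4 (F'): F=GYGG U=WOWR R=BWRG D=YYYR L=BOOO
After move 5 (F'): F=YGGG U=WOBR R=YWYG D=OOYR L=BROW
Query: D face = OOYR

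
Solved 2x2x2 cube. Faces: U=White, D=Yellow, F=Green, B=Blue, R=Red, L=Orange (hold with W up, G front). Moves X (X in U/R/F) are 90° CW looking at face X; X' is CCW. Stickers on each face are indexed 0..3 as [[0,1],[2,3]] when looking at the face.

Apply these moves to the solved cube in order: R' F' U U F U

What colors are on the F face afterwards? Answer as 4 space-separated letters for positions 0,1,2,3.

After move 1 (R'): R=RRRR U=WBWB F=GWGW D=YGYG B=YBYB
After move 2 (F'): F=WWGG U=WBRR R=GRYR D=OOYG L=OBOW
After move 3 (U): U=RWRB F=GRGG R=YBYR B=OBYB L=WWOW
After move 4 (U): U=RRBW F=YBGG R=OBYR B=WWYB L=GROW
After move 5 (F): F=GYGB U=RRWR R=BBWR D=YOYG L=GOOO
After move 6 (U): U=WRRR F=BBGB R=WWWR B=GOYB L=GYOO
Query: F face = BBGB

Answer: B B G B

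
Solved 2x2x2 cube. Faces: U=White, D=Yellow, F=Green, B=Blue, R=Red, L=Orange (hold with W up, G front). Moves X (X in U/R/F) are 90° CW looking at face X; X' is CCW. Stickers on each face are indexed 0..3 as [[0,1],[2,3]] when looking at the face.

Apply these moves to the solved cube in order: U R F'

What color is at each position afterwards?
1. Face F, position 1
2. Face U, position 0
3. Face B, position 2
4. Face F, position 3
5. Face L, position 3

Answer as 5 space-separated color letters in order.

After move 1 (U): U=WWWW F=RRGG R=BBRR B=OOBB L=GGOO
After move 2 (R): R=RBRB U=WRWG F=RYGY D=YBYO B=WOWB
After move 3 (F'): F=YYRG U=WRRR R=BBYB D=GOYO L=GGOW
Query 1: F[1] = Y
Query 2: U[0] = W
Query 3: B[2] = W
Query 4: F[3] = G
Query 5: L[3] = W

Answer: Y W W G W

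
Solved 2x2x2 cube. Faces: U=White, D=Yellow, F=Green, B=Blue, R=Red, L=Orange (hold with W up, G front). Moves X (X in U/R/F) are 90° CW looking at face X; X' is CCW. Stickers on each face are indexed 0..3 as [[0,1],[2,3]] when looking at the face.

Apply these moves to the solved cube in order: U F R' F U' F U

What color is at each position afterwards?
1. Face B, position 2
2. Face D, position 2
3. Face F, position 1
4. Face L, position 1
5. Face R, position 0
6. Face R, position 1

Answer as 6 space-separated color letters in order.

Answer: B Y G G O R

Derivation:
After move 1 (U): U=WWWW F=RRGG R=BBRR B=OOBB L=GGOO
After move 2 (F): F=GRGR U=WWOG R=WBWR D=RBYY L=GYOY
After move 3 (R'): R=BRWW U=WBOO F=GWGG D=RRYR B=YOBB
After move 4 (F): F=GGGW U=WBYY R=OROW D=WBYR L=GROR
After move 5 (U'): U=BYWY F=GRGW R=GGOW B=ORBB L=YOOR
After move 6 (F): F=GGWR U=BYRO R=WGYW D=OGYR L=YWOB
After move 7 (U): U=RBOY F=WGWR R=ORYW B=YWBB L=GGOB
Query 1: B[2] = B
Query 2: D[2] = Y
Query 3: F[1] = G
Query 4: L[1] = G
Query 5: R[0] = O
Query 6: R[1] = R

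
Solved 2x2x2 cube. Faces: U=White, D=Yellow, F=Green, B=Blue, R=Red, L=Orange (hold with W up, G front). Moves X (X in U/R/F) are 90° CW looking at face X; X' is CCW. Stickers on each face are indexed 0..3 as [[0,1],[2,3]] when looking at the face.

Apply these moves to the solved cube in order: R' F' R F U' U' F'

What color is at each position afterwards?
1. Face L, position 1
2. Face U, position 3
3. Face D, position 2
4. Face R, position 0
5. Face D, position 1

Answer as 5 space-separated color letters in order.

After move 1 (R'): R=RRRR U=WBWB F=GWGW D=YGYG B=YBYB
After move 2 (F'): F=WWGG U=WBRR R=GRYR D=OOYG L=OBOW
After move 3 (R): R=YGRR U=WWRG F=WOGG D=OYYY B=RBBB
After move 4 (F): F=GWGO U=WWWB R=RGGR D=RYYY L=OOOY
After move 5 (U'): U=WBWW F=OOGO R=GWGR B=RGBB L=RBOY
After move 6 (U'): U=BWWW F=RBGO R=OOGR B=GWBB L=RGOY
After move 7 (F'): F=BORG U=BWOG R=YORR D=GYYY L=RWOW
Query 1: L[1] = W
Query 2: U[3] = G
Query 3: D[2] = Y
Query 4: R[0] = Y
Query 5: D[1] = Y

Answer: W G Y Y Y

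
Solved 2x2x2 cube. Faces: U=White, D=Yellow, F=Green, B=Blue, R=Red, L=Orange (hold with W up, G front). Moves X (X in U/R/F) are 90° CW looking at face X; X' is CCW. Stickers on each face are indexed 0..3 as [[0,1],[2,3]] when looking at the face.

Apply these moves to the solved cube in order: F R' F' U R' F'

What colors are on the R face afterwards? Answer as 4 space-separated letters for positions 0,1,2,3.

After move 1 (F): F=GGGG U=WWOO R=WRWR D=RRYY L=OYOY
After move 2 (R'): R=RRWW U=WBOB F=GWGO D=RGYG B=YBRB
After move 3 (F'): F=WOGG U=WBRW R=GRRW D=YYYG L=OBOO
After move 4 (U): U=RWWB F=GRGG R=YBRW B=OBRB L=WOOO
After move 5 (R'): R=BWYR U=RRWO F=GWGB D=YRYG B=GBYB
After move 6 (F'): F=WBGG U=RRBY R=RWYR D=OOYG L=WOOW
Query: R face = RWYR

Answer: R W Y R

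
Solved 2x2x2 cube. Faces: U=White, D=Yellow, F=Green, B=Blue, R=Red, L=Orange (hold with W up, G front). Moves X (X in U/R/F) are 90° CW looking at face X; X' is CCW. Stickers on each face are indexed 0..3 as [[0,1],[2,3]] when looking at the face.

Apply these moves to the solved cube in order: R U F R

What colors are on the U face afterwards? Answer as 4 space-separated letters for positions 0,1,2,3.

After move 1 (R): R=RRRR U=WGWG F=GYGY D=YBYB B=WBWB
After move 2 (U): U=WWGG F=RRGY R=WBRR B=OOWB L=GYOO
After move 3 (F): F=GRYR U=WWOY R=GBGR D=RWYB L=GYOB
After move 4 (R): R=GGRB U=WROR F=GWYB D=RWYO B=YOWB
Query: U face = WROR

Answer: W R O R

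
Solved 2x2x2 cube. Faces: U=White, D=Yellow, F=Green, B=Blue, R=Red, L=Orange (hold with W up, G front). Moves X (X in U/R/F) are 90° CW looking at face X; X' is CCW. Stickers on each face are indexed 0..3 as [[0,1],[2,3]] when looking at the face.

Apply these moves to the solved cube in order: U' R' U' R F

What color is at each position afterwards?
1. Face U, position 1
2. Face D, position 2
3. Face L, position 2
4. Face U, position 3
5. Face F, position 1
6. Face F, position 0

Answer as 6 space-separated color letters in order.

Answer: B Y O R B G

Derivation:
After move 1 (U'): U=WWWW F=OOGG R=GGRR B=RRBB L=BBOO
After move 2 (R'): R=GRGR U=WBWR F=OWGW D=YOYG B=YRYB
After move 3 (U'): U=BRWW F=BBGW R=OWGR B=GRYB L=YROO
After move 4 (R): R=GORW U=BBWW F=BOGG D=YYYG B=WRRB
After move 5 (F): F=GBGO U=BBOR R=WOWW D=RGYG L=YYOY
Query 1: U[1] = B
Query 2: D[2] = Y
Query 3: L[2] = O
Query 4: U[3] = R
Query 5: F[1] = B
Query 6: F[0] = G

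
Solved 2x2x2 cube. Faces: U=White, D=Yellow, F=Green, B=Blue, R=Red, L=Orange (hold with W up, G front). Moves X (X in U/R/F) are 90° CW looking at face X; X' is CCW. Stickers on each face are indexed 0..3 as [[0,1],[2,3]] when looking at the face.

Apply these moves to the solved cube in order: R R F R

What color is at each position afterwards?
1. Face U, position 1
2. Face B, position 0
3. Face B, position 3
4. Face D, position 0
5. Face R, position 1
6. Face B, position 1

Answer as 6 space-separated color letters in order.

After move 1 (R): R=RRRR U=WGWG F=GYGY D=YBYB B=WBWB
After move 2 (R): R=RRRR U=WYWY F=GBGB D=YWYW B=GBGB
After move 3 (F): F=GGBB U=WYOO R=WRYR D=RRYW L=OYOW
After move 4 (R): R=YWRR U=WGOB F=GRBW D=RGYG B=OBYB
Query 1: U[1] = G
Query 2: B[0] = O
Query 3: B[3] = B
Query 4: D[0] = R
Query 5: R[1] = W
Query 6: B[1] = B

Answer: G O B R W B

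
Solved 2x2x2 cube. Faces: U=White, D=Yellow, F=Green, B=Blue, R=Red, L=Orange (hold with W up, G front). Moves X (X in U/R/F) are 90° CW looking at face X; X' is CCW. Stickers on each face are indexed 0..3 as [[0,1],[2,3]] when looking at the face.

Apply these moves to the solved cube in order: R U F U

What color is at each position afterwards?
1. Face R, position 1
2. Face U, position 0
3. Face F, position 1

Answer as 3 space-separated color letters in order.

Answer: O O B

Derivation:
After move 1 (R): R=RRRR U=WGWG F=GYGY D=YBYB B=WBWB
After move 2 (U): U=WWGG F=RRGY R=WBRR B=OOWB L=GYOO
After move 3 (F): F=GRYR U=WWOY R=GBGR D=RWYB L=GYOB
After move 4 (U): U=OWYW F=GBYR R=OOGR B=GYWB L=GROB
Query 1: R[1] = O
Query 2: U[0] = O
Query 3: F[1] = B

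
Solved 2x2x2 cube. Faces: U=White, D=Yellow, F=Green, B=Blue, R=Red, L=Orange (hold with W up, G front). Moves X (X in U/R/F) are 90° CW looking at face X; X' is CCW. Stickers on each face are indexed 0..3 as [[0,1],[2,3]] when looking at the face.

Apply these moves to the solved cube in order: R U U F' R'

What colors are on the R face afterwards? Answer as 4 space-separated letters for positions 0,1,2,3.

After move 1 (R): R=RRRR U=WGWG F=GYGY D=YBYB B=WBWB
After move 2 (U): U=WWGG F=RRGY R=WBRR B=OOWB L=GYOO
After move 3 (U): U=GWGW F=WBGY R=OORR B=GYWB L=RROO
After move 4 (F'): F=BYWG U=GWOR R=BOYR D=ROYB L=RWOG
After move 5 (R'): R=ORBY U=GWOG F=BWWR D=RYYG B=BYOB
Query: R face = ORBY

Answer: O R B Y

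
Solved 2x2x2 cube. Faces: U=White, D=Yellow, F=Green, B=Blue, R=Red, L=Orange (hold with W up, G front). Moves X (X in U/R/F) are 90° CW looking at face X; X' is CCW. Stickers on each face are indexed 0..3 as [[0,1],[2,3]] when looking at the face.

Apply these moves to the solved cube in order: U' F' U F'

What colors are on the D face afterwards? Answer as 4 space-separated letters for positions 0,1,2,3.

Answer: G W Y Y

Derivation:
After move 1 (U'): U=WWWW F=OOGG R=GGRR B=RRBB L=BBOO
After move 2 (F'): F=OGOG U=WWGR R=YGYR D=BOYY L=BWOW
After move 3 (U): U=GWRW F=YGOG R=RRYR B=BWBB L=OGOW
After move 4 (F'): F=GGYO U=GWRY R=ORBR D=GWYY L=OWOR
Query: D face = GWYY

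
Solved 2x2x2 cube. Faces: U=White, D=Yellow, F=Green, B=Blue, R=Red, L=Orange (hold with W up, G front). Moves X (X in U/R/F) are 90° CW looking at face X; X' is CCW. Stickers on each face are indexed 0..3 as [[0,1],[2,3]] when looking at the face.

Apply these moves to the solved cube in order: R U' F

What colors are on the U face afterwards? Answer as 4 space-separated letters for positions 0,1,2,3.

Answer: G G O B

Derivation:
After move 1 (R): R=RRRR U=WGWG F=GYGY D=YBYB B=WBWB
After move 2 (U'): U=GGWW F=OOGY R=GYRR B=RRWB L=WBOO
After move 3 (F): F=GOYO U=GGOB R=WYWR D=RGYB L=WYOB
Query: U face = GGOB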